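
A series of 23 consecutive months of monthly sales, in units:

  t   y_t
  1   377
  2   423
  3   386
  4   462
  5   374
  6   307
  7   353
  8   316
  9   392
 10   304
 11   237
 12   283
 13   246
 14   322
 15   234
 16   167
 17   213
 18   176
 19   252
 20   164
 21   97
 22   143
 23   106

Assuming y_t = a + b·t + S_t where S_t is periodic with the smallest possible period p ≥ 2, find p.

First differences y_{t+1} − y_t: 46, -37, 76, -88, -67, 46, -37, 76, -88, -67, 46, -37, …
The difference pattern repeats every 5 terms and not for any smaller step, so p = 5.

5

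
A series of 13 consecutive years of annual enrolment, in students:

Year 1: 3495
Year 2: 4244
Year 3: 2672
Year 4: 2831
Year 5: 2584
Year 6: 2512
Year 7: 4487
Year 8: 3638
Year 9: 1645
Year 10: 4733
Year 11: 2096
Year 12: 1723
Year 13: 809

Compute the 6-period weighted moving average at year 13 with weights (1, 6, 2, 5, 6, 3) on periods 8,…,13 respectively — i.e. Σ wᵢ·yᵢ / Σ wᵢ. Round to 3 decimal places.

Weighted sum: 1·3638 + 6·1645 + 2·4733 + 5·2096 + 6·1723 + 3·809 = 3638 + 9870 + 9466 + 10480 + 10338 + 2427 = 46219
Weight total: 1 + 6 + 2 + 5 + 6 + 3 = 23
WMA = 46219 / 23 = 2009.522

2009.522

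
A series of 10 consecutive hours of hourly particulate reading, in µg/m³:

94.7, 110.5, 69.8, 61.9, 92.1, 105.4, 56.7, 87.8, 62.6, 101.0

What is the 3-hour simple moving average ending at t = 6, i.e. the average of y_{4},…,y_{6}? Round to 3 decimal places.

86.467

Sum of periods 4–6: 61.9 + 92.1 + 105.4 = 259.4
Divide by 3: 259.4 / 3 = 86.467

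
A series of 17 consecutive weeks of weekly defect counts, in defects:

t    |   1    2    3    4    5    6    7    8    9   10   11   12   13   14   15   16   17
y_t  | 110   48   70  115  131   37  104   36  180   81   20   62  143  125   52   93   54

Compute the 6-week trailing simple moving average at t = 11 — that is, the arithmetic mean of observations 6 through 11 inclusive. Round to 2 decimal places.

Sum of periods 6–11: 37 + 104 + 36 + 180 + 81 + 20 = 458
Divide by 6: 458 / 6 = 76.33

76.33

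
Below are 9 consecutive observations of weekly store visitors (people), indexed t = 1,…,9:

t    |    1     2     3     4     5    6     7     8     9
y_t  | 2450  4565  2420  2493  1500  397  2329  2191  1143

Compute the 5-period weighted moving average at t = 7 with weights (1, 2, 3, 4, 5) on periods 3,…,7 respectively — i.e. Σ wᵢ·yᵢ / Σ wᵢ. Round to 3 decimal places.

1675.933

Weighted sum: 1·2420 + 2·2493 + 3·1500 + 4·397 + 5·2329 = 2420 + 4986 + 4500 + 1588 + 11645 = 25139
Weight total: 1 + 2 + 3 + 4 + 5 = 15
WMA = 25139 / 15 = 1675.933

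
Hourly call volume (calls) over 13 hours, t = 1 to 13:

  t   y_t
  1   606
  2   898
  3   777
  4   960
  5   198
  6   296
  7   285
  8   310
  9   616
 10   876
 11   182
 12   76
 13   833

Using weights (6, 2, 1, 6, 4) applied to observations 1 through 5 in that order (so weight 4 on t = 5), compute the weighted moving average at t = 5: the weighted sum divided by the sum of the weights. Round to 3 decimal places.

Weighted sum: 6·606 + 2·898 + 1·777 + 6·960 + 4·198 = 3636 + 1796 + 777 + 5760 + 792 = 12761
Weight total: 6 + 2 + 1 + 6 + 4 = 19
WMA = 12761 / 19 = 671.632

671.632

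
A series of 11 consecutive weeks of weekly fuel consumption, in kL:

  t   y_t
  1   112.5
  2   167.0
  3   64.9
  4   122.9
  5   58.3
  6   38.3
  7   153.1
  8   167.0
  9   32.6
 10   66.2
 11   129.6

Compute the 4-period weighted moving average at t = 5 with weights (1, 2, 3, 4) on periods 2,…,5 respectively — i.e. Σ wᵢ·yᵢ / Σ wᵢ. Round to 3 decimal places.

89.870

Weighted sum: 1·167.0 + 2·64.9 + 3·122.9 + 4·58.3 = 167.0 + 129.8 + 368.7 + 233.2 = 898.7
Weight total: 1 + 2 + 3 + 4 = 10
WMA = 898.7 / 10 = 89.870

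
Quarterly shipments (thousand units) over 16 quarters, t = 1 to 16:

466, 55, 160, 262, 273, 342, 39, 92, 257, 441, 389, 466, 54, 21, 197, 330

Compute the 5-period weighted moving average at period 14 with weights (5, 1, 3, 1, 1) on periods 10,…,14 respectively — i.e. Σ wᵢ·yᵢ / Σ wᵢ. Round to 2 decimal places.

Weighted sum: 5·441 + 1·389 + 3·466 + 1·54 + 1·21 = 2205 + 389 + 1398 + 54 + 21 = 4067
Weight total: 5 + 1 + 3 + 1 + 1 = 11
WMA = 4067 / 11 = 369.73

369.73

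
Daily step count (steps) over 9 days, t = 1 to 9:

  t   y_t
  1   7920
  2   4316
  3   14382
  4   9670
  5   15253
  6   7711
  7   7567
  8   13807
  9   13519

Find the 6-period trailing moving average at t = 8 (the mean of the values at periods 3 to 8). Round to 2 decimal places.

Sum of periods 3–8: 14382 + 9670 + 15253 + 7711 + 7567 + 13807 = 68390
Divide by 6: 68390 / 6 = 11398.33

11398.33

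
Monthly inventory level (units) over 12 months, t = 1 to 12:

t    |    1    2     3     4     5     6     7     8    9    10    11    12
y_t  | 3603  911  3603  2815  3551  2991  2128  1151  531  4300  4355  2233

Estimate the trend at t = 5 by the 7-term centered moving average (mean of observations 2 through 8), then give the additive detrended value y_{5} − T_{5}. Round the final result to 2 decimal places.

Trend T_5 = (911 + 3603 + 2815 + 3551 + 2991 + 2128 + 1151) / 7 = 17150/7 = 2450.0000
Detrended value: 3551 − 2450.0000 = 1101.00

1101.00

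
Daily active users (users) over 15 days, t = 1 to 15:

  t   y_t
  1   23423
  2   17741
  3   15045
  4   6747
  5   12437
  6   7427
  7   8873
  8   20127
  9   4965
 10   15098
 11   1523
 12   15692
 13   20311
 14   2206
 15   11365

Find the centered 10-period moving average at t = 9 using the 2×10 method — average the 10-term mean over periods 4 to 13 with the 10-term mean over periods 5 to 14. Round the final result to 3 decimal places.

Sum over 4–13: 6747 + 12437 + 7427 + 8873 + 20127 + 4965 + 15098 + 1523 + 15692 + 20311 = 113200
Sum over 5–14: 12437 + 7427 + 8873 + 20127 + 4965 + 15098 + 1523 + 15692 + 20311 + 2206 = 108659
CMA at t=9 = (113200 + 108659) / (2·10) = 221859 / 20 = 11092.950

11092.950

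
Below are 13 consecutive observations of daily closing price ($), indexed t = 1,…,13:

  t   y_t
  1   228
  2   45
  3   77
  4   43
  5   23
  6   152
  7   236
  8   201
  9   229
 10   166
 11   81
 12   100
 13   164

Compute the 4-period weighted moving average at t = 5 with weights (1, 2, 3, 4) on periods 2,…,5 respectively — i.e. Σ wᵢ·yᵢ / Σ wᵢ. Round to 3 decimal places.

Weighted sum: 1·45 + 2·77 + 3·43 + 4·23 = 45 + 154 + 129 + 92 = 420
Weight total: 1 + 2 + 3 + 4 = 10
WMA = 420 / 10 = 42.000

42.000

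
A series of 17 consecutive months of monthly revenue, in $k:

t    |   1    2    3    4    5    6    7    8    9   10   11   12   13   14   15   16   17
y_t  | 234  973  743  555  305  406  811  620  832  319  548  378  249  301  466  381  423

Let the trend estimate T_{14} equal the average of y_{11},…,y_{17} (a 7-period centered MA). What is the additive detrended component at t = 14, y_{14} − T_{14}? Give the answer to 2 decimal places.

Trend T_14 = (548 + 378 + 249 + 301 + 466 + 381 + 423) / 7 = 2746/7 = 392.2857
Detrended value: 301 − 392.2857 = -91.29

-91.29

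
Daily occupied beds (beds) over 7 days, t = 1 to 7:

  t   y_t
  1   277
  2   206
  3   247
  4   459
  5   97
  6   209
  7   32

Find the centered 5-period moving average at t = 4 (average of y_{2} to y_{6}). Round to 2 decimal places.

243.60

Sum of periods 2–6: 206 + 247 + 459 + 97 + 209 = 1218
Divide by 5: 1218 / 5 = 243.60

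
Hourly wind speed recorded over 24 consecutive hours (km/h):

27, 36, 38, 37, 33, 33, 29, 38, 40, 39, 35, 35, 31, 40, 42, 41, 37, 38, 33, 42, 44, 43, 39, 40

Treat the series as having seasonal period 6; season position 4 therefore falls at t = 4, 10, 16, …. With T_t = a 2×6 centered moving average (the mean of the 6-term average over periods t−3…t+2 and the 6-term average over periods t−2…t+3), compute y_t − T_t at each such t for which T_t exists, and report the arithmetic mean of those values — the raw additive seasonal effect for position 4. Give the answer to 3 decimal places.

Season position 4 occurs at t = 4, 10, 16 (where T_t is defined).
t=4: T_4 = 34.16667; y_4 − T_4 = 37 − 34.16667 = 2.83333
t=10: T_10 = 36.16667; y_10 − T_10 = 39 − 36.16667 = 2.83333
t=16: T_16 = 38.33333; y_16 − T_16 = 41 − 38.33333 = 2.66667
Mean deviation: (2.83333 + 2.83333 + 2.66667) / 3 = 2.778

2.778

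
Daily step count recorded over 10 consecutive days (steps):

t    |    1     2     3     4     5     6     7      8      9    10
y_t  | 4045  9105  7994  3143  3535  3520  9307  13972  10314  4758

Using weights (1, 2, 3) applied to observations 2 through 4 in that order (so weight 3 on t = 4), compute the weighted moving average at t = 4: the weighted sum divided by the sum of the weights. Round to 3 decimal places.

Weighted sum: 1·9105 + 2·7994 + 3·3143 = 9105 + 15988 + 9429 = 34522
Weight total: 1 + 2 + 3 = 6
WMA = 34522 / 6 = 5753.667

5753.667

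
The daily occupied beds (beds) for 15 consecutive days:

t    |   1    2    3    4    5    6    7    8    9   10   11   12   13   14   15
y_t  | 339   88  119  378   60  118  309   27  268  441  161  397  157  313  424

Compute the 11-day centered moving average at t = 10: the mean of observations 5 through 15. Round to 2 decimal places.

Sum of periods 5–15: 60 + 118 + 309 + 27 + 268 + 441 + 161 + 397 + 157 + 313 + 424 = 2675
Divide by 11: 2675 / 11 = 243.18

243.18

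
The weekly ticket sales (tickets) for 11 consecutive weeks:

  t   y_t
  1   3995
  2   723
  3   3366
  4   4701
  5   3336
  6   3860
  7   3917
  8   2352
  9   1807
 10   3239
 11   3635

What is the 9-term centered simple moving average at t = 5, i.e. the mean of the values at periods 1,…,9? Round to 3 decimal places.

Sum of periods 1–9: 3995 + 723 + 3366 + 4701 + 3336 + 3860 + 3917 + 2352 + 1807 = 28057
Divide by 9: 28057 / 9 = 3117.444

3117.444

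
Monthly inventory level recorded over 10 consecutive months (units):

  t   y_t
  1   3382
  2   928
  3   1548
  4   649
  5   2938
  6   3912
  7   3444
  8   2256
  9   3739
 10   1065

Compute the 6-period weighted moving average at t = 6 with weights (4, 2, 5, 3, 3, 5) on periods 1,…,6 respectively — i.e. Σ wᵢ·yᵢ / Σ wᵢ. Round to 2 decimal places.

2429.32

Weighted sum: 4·3382 + 2·928 + 5·1548 + 3·649 + 3·2938 + 5·3912 = 13528 + 1856 + 7740 + 1947 + 8814 + 19560 = 53445
Weight total: 4 + 2 + 5 + 3 + 3 + 5 = 22
WMA = 53445 / 22 = 2429.32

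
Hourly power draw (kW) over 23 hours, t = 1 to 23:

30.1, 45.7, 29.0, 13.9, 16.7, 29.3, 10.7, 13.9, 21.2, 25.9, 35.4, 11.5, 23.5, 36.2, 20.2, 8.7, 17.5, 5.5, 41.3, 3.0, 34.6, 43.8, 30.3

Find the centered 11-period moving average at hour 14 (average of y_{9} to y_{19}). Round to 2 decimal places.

22.45

Sum of periods 9–19: 21.2 + 25.9 + 35.4 + 11.5 + 23.5 + 36.2 + 20.2 + 8.7 + 17.5 + 5.5 + 41.3 = 246.9
Divide by 11: 246.9 / 11 = 22.45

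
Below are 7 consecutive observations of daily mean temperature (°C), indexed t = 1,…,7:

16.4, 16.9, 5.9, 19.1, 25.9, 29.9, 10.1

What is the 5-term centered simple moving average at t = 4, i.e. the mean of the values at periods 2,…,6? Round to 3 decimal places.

19.540

Sum of periods 2–6: 16.9 + 5.9 + 19.1 + 25.9 + 29.9 = 97.7
Divide by 5: 97.7 / 5 = 19.540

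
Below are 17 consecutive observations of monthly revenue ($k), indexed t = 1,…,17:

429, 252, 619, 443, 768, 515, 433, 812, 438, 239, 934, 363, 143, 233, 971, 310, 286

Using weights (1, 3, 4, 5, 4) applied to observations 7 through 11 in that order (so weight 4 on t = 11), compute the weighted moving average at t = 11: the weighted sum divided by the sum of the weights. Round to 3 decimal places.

Weighted sum: 1·433 + 3·812 + 4·438 + 5·239 + 4·934 = 433 + 2436 + 1752 + 1195 + 3736 = 9552
Weight total: 1 + 3 + 4 + 5 + 4 = 17
WMA = 9552 / 17 = 561.882

561.882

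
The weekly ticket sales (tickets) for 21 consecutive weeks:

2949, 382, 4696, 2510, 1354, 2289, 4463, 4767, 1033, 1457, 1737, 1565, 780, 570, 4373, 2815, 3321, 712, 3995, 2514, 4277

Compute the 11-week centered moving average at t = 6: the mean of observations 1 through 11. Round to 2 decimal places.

Sum of periods 1–11: 2949 + 382 + 4696 + 2510 + 1354 + 2289 + 4463 + 4767 + 1033 + 1457 + 1737 = 27637
Divide by 11: 27637 / 11 = 2512.45

2512.45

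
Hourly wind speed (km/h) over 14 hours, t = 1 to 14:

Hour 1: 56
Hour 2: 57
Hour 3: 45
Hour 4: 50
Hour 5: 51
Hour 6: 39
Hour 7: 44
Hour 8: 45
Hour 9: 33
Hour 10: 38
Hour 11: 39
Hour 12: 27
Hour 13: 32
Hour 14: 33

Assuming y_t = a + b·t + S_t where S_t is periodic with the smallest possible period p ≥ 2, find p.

3

First differences y_{t+1} − y_t: 1, -12, 5, 1, -12, 5, 1, -12, …
The difference pattern repeats every 3 terms and not for any smaller step, so p = 3.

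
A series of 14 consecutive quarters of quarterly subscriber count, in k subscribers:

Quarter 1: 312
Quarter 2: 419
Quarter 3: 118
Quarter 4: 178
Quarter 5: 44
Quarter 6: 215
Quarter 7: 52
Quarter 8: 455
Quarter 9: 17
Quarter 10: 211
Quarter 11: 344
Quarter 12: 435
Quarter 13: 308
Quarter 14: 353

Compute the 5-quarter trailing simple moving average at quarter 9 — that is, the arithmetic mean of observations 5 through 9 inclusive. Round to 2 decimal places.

156.60

Sum of periods 5–9: 44 + 215 + 52 + 455 + 17 = 783
Divide by 5: 783 / 5 = 156.60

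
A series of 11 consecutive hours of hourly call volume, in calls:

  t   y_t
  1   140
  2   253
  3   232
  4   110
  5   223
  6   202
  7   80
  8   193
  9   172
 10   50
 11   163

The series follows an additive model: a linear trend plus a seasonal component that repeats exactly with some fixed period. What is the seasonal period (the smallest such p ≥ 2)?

3

First differences y_{t+1} − y_t: 113, -21, -122, 113, -21, -122, 113, -21, …
The difference pattern repeats every 3 terms and not for any smaller step, so p = 3.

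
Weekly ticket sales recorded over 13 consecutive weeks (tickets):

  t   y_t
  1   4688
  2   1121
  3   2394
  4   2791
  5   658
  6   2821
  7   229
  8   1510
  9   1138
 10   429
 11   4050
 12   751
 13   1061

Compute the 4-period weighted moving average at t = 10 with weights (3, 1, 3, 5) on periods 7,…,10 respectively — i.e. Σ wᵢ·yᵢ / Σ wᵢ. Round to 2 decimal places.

Weighted sum: 3·229 + 1·1510 + 3·1138 + 5·429 = 687 + 1510 + 3414 + 2145 = 7756
Weight total: 3 + 1 + 3 + 5 = 12
WMA = 7756 / 12 = 646.33

646.33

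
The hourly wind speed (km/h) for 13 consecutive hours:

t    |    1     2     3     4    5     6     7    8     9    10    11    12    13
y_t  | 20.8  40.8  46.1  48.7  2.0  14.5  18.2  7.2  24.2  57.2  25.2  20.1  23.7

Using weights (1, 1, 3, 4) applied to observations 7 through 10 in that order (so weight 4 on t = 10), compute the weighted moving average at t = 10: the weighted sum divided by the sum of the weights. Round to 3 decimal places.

36.311

Weighted sum: 1·18.2 + 1·7.2 + 3·24.2 + 4·57.2 = 18.2 + 7.2 + 72.6 + 228.8 = 326.8
Weight total: 1 + 1 + 3 + 4 = 9
WMA = 326.8 / 9 = 36.311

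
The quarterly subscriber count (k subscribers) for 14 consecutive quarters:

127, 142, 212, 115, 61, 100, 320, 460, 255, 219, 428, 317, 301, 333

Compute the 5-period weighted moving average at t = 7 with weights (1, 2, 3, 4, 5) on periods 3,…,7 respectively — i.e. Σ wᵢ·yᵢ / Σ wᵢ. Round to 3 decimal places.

175.000

Weighted sum: 1·212 + 2·115 + 3·61 + 4·100 + 5·320 = 212 + 230 + 183 + 400 + 1600 = 2625
Weight total: 1 + 2 + 3 + 4 + 5 = 15
WMA = 2625 / 15 = 175.000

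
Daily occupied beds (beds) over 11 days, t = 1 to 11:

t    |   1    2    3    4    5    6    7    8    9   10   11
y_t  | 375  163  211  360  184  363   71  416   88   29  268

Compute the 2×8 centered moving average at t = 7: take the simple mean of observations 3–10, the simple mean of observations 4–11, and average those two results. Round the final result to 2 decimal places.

218.81

Sum over 3–10: 211 + 360 + 184 + 363 + 71 + 416 + 88 + 29 = 1722
Sum over 4–11: 360 + 184 + 363 + 71 + 416 + 88 + 29 + 268 = 1779
CMA at t=7 = (1722 + 1779) / (2·8) = 3501 / 16 = 218.81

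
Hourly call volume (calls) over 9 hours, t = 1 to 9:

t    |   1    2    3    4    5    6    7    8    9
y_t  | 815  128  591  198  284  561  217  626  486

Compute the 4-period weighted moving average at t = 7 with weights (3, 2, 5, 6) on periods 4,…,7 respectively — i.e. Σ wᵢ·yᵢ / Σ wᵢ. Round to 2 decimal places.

Weighted sum: 3·198 + 2·284 + 5·561 + 6·217 = 594 + 568 + 2805 + 1302 = 5269
Weight total: 3 + 2 + 5 + 6 = 16
WMA = 5269 / 16 = 329.31

329.31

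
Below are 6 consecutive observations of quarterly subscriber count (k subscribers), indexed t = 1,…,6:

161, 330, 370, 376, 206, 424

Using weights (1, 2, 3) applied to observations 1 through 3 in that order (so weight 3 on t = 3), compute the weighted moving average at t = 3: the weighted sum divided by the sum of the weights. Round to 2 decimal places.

321.83

Weighted sum: 1·161 + 2·330 + 3·370 = 161 + 660 + 1110 = 1931
Weight total: 1 + 2 + 3 = 6
WMA = 1931 / 6 = 321.83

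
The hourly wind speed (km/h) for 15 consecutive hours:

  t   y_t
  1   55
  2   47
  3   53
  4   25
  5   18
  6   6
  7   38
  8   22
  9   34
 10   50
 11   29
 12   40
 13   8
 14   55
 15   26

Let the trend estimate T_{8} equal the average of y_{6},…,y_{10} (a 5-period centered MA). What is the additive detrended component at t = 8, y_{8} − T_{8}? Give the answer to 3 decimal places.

Trend T_8 = (6 + 38 + 22 + 34 + 50) / 5 = 150/5 = 30.00000
Detrended value: 22 − 30.00000 = -8.000

-8.000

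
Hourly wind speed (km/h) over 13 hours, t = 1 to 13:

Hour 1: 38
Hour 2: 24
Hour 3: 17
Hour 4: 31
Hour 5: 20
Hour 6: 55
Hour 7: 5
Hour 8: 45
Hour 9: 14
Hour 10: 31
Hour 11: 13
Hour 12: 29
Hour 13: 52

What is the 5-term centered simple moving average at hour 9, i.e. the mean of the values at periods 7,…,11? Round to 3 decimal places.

Sum of periods 7–11: 5 + 45 + 14 + 31 + 13 = 108
Divide by 5: 108 / 5 = 21.600

21.600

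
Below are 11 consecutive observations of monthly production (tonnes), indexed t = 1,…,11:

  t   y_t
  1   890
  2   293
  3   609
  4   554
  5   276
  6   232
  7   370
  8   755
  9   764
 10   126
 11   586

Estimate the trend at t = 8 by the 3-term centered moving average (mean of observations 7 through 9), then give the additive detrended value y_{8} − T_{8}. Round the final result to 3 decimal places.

Trend T_8 = (370 + 755 + 764) / 3 = 1889/3 = 629.66667
Detrended value: 755 − 629.66667 = 125.333

125.333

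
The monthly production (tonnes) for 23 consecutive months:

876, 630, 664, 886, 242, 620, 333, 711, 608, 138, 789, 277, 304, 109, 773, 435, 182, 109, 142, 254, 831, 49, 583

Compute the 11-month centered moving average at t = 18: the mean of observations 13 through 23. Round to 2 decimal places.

342.82

Sum of periods 13–23: 304 + 109 + 773 + 435 + 182 + 109 + 142 + 254 + 831 + 49 + 583 = 3771
Divide by 11: 3771 / 11 = 342.82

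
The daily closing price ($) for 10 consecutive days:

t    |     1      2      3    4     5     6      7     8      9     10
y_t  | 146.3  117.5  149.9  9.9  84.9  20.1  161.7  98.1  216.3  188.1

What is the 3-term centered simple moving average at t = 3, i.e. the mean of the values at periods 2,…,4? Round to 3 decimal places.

Sum of periods 2–4: 117.5 + 149.9 + 9.9 = 277.3
Divide by 3: 277.3 / 3 = 92.433

92.433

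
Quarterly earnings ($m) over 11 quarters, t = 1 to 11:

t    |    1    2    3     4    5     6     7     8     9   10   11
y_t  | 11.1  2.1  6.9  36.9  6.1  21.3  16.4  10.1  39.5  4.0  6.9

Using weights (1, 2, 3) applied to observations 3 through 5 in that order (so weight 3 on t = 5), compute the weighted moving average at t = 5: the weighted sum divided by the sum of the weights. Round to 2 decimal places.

Weighted sum: 1·6.9 + 2·36.9 + 3·6.1 = 6.9 + 73.8 + 18.3 = 99.0
Weight total: 1 + 2 + 3 = 6
WMA = 99.0 / 6 = 16.50

16.50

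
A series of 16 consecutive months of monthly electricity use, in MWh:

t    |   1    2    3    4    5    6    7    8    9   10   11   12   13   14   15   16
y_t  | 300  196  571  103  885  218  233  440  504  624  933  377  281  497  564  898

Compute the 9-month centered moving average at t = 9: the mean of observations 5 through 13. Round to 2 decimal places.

499.44

Sum of periods 5–13: 885 + 218 + 233 + 440 + 504 + 624 + 933 + 377 + 281 = 4495
Divide by 9: 4495 / 9 = 499.44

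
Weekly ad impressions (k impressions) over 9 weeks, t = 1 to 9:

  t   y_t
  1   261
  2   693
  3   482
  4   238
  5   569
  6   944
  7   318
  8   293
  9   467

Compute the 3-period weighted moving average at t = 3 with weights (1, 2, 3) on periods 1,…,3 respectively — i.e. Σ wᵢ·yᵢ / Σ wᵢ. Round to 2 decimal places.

Weighted sum: 1·261 + 2·693 + 3·482 = 261 + 1386 + 1446 = 3093
Weight total: 1 + 2 + 3 = 6
WMA = 3093 / 6 = 515.50

515.50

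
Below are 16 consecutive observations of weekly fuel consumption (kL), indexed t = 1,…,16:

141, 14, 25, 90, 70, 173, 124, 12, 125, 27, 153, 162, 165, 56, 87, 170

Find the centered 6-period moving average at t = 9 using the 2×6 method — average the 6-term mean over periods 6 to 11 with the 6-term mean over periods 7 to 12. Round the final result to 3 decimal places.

Sum over 6–11: 173 + 124 + 12 + 125 + 27 + 153 = 614
Sum over 7–12: 124 + 12 + 125 + 27 + 153 + 162 = 603
CMA at t=9 = (614 + 603) / (2·6) = 1217 / 12 = 101.417

101.417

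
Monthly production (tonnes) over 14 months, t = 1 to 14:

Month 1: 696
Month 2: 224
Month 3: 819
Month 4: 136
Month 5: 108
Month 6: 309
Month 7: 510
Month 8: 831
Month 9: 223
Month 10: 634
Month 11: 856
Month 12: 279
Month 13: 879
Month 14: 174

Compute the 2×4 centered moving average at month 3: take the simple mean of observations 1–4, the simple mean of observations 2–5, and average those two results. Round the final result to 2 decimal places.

Sum over 1–4: 696 + 224 + 819 + 136 = 1875
Sum over 2–5: 224 + 819 + 136 + 108 = 1287
CMA at t=3 = (1875 + 1287) / (2·4) = 3162 / 8 = 395.25

395.25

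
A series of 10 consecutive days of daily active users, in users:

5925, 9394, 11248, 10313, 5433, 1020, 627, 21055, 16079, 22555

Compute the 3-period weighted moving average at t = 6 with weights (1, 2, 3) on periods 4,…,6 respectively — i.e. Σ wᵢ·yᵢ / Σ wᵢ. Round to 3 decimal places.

4039.833

Weighted sum: 1·10313 + 2·5433 + 3·1020 = 10313 + 10866 + 3060 = 24239
Weight total: 1 + 2 + 3 = 6
WMA = 24239 / 6 = 4039.833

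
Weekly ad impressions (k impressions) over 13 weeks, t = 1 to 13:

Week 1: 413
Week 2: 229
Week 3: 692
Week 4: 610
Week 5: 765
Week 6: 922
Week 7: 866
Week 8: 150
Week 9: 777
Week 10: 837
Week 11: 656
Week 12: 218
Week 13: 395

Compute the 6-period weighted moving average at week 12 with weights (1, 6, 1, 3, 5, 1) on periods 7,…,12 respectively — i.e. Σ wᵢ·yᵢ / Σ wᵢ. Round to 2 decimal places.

503.06

Weighted sum: 1·866 + 6·150 + 1·777 + 3·837 + 5·656 + 1·218 = 866 + 900 + 777 + 2511 + 3280 + 218 = 8552
Weight total: 1 + 6 + 1 + 3 + 5 + 1 = 17
WMA = 8552 / 17 = 503.06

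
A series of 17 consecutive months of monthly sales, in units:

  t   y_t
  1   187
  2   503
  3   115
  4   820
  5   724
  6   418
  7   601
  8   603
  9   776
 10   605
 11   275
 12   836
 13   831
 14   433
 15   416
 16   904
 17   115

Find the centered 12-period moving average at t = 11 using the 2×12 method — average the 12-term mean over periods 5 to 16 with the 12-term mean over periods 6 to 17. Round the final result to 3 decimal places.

593.125

Sum over 5–16: 724 + 418 + 601 + 603 + 776 + 605 + 275 + 836 + 831 + 433 + 416 + 904 = 7422
Sum over 6–17: 418 + 601 + 603 + 776 + 605 + 275 + 836 + 831 + 433 + 416 + 904 + 115 = 6813
CMA at t=11 = (7422 + 6813) / (2·12) = 14235 / 24 = 593.125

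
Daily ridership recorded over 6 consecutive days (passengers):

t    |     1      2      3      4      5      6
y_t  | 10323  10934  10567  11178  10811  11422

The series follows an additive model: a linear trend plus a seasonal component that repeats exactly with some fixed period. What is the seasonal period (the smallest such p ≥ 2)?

First differences y_{t+1} − y_t: 611, -367, 611, -367, 611, …
The difference pattern repeats every 2 terms and not for any smaller step, so p = 2.

2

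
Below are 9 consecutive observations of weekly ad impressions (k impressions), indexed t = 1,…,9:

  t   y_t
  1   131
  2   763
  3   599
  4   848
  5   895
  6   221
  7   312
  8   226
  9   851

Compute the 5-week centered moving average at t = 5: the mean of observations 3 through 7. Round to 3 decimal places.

575.000

Sum of periods 3–7: 599 + 848 + 895 + 221 + 312 = 2875
Divide by 5: 2875 / 5 = 575.000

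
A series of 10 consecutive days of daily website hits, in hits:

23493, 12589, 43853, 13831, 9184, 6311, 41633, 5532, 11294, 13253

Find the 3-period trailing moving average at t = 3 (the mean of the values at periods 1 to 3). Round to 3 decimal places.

26645.000

Sum of periods 1–3: 23493 + 12589 + 43853 = 79935
Divide by 3: 79935 / 3 = 26645.000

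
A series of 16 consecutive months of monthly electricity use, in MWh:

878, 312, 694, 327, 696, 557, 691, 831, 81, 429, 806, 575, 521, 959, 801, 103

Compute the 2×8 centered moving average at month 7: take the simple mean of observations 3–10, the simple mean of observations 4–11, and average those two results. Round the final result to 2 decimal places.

545.25

Sum over 3–10: 694 + 327 + 696 + 557 + 691 + 831 + 81 + 429 = 4306
Sum over 4–11: 327 + 696 + 557 + 691 + 831 + 81 + 429 + 806 = 4418
CMA at t=7 = (4306 + 4418) / (2·8) = 8724 / 16 = 545.25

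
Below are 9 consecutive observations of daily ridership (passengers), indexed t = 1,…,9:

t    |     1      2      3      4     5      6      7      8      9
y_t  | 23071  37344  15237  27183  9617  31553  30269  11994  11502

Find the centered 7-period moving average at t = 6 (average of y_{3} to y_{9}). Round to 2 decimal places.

19622.14

Sum of periods 3–9: 15237 + 27183 + 9617 + 31553 + 30269 + 11994 + 11502 = 137355
Divide by 7: 137355 / 7 = 19622.14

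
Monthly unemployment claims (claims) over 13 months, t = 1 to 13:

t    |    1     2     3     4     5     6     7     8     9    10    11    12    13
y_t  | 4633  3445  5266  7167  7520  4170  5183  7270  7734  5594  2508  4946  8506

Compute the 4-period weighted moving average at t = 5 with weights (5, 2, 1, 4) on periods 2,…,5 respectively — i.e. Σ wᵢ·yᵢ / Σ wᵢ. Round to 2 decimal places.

Weighted sum: 5·3445 + 2·5266 + 1·7167 + 4·7520 = 17225 + 10532 + 7167 + 30080 = 65004
Weight total: 5 + 2 + 1 + 4 = 12
WMA = 65004 / 12 = 5417.00

5417.00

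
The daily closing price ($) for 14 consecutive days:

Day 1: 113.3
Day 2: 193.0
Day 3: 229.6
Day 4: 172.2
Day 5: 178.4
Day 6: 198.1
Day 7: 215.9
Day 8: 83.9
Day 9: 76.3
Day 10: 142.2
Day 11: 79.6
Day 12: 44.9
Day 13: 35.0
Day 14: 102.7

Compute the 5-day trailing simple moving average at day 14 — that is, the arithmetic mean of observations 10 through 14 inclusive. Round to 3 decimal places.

Sum of periods 10–14: 142.2 + 79.6 + 44.9 + 35.0 + 102.7 = 404.4
Divide by 5: 404.4 / 5 = 80.880

80.880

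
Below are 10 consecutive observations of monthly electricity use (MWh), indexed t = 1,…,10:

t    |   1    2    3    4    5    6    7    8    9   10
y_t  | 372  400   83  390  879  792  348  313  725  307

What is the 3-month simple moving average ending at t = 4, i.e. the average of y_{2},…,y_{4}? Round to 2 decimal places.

Sum of periods 2–4: 400 + 83 + 390 = 873
Divide by 3: 873 / 3 = 291.00

291.00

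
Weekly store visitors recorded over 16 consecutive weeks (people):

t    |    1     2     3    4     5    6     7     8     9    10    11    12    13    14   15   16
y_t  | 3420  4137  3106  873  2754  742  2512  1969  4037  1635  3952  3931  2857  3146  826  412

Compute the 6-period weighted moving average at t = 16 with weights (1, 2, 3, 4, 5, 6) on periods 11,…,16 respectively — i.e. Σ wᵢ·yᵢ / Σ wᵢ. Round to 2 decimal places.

1884.33

Weighted sum: 1·3952 + 2·3931 + 3·2857 + 4·3146 + 5·826 + 6·412 = 3952 + 7862 + 8571 + 12584 + 4130 + 2472 = 39571
Weight total: 1 + 2 + 3 + 4 + 5 + 6 = 21
WMA = 39571 / 21 = 1884.33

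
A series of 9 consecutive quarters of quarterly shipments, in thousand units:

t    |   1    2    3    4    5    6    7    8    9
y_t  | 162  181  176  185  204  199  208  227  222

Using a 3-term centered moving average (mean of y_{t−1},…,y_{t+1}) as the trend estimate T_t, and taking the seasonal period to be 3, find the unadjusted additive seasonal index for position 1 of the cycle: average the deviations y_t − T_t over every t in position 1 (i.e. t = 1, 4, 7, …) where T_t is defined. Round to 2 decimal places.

Season position 1 occurs at t = 4, 7 (where T_t is defined).
t=4: T_4 = 188.3333; y_4 − T_4 = 185 − 188.3333 = -3.3333
t=7: T_7 = 211.3333; y_7 − T_7 = 208 − 211.3333 = -3.3333
Mean deviation: (-3.3333 + -3.3333) / 2 = -3.33

-3.33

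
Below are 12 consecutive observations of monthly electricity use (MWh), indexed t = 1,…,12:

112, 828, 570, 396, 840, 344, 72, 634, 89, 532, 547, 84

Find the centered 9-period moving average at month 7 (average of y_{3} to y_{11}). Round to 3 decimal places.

Sum of periods 3–11: 570 + 396 + 840 + 344 + 72 + 634 + 89 + 532 + 547 = 4024
Divide by 9: 4024 / 9 = 447.111

447.111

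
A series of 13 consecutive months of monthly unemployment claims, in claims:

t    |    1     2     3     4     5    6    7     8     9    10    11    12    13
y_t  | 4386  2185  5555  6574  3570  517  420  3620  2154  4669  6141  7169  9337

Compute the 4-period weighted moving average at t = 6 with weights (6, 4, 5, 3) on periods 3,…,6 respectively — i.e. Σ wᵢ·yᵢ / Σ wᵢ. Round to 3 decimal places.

Weighted sum: 6·5555 + 4·6574 + 5·3570 + 3·517 = 33330 + 26296 + 17850 + 1551 = 79027
Weight total: 6 + 4 + 5 + 3 = 18
WMA = 79027 / 18 = 4390.389

4390.389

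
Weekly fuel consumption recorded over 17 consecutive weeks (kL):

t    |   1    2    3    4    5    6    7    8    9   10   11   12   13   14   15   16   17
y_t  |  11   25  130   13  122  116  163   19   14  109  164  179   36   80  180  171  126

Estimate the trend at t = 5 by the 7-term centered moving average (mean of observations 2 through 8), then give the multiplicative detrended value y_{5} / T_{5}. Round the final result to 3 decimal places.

Trend T_5 = (25 + 130 + 13 + 122 + 116 + 163 + 19) / 7 = 588/7 = 84.00000
Ratio to trend: 122 / 84.00000 = 1.452

1.452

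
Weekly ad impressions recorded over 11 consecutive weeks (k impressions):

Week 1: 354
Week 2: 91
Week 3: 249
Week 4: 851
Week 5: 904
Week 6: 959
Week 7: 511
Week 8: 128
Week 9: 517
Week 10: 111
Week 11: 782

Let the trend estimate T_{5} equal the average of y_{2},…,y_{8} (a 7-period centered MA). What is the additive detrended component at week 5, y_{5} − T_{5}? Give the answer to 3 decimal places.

Trend T_5 = (91 + 249 + 851 + 904 + 959 + 511 + 128) / 7 = 3693/7 = 527.57143
Detrended value: 904 − 527.57143 = 376.429

376.429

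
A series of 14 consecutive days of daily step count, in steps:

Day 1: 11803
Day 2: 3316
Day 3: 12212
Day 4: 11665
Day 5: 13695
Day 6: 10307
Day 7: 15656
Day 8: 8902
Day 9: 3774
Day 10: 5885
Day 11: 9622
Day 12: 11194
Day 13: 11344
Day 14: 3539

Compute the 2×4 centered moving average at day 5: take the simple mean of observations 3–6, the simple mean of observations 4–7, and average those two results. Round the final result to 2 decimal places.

12400.25

Sum over 3–6: 12212 + 11665 + 13695 + 10307 = 47879
Sum over 4–7: 11665 + 13695 + 10307 + 15656 = 51323
CMA at t=5 = (47879 + 51323) / (2·4) = 99202 / 8 = 12400.25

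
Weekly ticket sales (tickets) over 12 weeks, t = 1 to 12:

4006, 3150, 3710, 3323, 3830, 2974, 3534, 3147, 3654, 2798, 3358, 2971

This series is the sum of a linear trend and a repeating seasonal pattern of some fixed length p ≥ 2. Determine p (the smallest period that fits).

4

First differences y_{t+1} − y_t: -856, 560, -387, 507, -856, 560, -387, 507, -856, 560, …
The difference pattern repeats every 4 terms and not for any smaller step, so p = 4.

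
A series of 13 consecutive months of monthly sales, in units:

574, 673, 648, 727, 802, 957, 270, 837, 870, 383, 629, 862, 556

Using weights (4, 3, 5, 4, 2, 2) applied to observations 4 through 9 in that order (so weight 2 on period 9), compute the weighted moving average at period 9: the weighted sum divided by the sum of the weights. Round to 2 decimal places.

729.65

Weighted sum: 4·727 + 3·802 + 5·957 + 4·270 + 2·837 + 2·870 = 2908 + 2406 + 4785 + 1080 + 1674 + 1740 = 14593
Weight total: 4 + 3 + 5 + 4 + 2 + 2 = 20
WMA = 14593 / 20 = 729.65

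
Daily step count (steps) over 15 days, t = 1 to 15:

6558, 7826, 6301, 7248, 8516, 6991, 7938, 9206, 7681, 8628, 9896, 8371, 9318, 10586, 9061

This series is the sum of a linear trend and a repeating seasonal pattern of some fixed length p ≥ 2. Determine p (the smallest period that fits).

3

First differences y_{t+1} − y_t: 1268, -1525, 947, 1268, -1525, 947, 1268, -1525, …
The difference pattern repeats every 3 terms and not for any smaller step, so p = 3.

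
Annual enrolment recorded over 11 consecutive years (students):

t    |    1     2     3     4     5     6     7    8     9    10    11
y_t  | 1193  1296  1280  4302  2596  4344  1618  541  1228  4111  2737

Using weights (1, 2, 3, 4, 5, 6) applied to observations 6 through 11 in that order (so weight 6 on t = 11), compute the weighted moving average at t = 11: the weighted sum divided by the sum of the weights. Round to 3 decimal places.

Weighted sum: 1·4344 + 2·1618 + 3·541 + 4·1228 + 5·4111 + 6·2737 = 4344 + 3236 + 1623 + 4912 + 20555 + 16422 = 51092
Weight total: 1 + 2 + 3 + 4 + 5 + 6 = 21
WMA = 51092 / 21 = 2432.952

2432.952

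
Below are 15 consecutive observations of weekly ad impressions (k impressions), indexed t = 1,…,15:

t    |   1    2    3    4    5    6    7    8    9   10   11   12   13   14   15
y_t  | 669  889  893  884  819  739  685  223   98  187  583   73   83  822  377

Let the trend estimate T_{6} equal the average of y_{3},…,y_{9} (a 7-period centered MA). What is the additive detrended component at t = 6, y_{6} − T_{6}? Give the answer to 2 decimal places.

Trend T_6 = (893 + 884 + 819 + 739 + 685 + 223 + 98) / 7 = 4341/7 = 620.1429
Detrended value: 739 − 620.1429 = 118.86

118.86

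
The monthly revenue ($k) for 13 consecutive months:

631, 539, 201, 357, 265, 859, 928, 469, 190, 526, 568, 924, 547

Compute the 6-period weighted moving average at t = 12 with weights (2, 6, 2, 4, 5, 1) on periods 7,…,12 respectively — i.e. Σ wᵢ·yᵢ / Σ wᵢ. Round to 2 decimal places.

Weighted sum: 2·928 + 6·469 + 2·190 + 4·526 + 5·568 + 1·924 = 1856 + 2814 + 380 + 2104 + 2840 + 924 = 10918
Weight total: 2 + 6 + 2 + 4 + 5 + 1 = 20
WMA = 10918 / 20 = 545.90

545.90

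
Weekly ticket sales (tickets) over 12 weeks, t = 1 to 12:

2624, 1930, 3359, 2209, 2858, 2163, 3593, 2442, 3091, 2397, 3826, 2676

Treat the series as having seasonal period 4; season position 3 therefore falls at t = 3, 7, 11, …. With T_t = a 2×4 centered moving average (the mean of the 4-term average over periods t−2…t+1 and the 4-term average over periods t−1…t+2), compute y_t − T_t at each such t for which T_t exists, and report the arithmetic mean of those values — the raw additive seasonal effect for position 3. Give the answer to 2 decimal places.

Season position 3 occurs at t = 3, 7 (where T_t is defined).
t=3: T_3 = 2559.7500; y_3 − T_3 = 3359 − 2559.7500 = 799.2500
t=7: T_7 = 2793.1250; y_7 − T_7 = 3593 − 2793.1250 = 799.8750
Mean deviation: (799.2500 + 799.8750) / 2 = 799.56

799.56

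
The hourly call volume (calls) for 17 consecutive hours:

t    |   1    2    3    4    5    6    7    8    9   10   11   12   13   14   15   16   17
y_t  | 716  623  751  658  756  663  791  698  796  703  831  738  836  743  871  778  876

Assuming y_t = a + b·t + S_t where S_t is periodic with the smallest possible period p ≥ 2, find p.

First differences y_{t+1} − y_t: -93, 128, -93, 98, -93, 128, -93, 98, -93, 128, …
The difference pattern repeats every 4 terms and not for any smaller step, so p = 4.

4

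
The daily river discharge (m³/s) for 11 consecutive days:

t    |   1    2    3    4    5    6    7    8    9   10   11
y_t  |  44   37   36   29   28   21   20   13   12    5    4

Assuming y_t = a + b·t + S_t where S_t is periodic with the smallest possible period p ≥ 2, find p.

First differences y_{t+1} − y_t: -7, -1, -7, -1, -7, -1, …
The difference pattern repeats every 2 terms and not for any smaller step, so p = 2.

2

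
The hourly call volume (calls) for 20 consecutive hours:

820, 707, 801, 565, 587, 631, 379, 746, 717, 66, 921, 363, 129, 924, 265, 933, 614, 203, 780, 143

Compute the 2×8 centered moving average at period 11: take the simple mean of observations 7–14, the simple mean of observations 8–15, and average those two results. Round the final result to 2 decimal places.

Sum over 7–14: 379 + 746 + 717 + 66 + 921 + 363 + 129 + 924 = 4245
Sum over 8–15: 746 + 717 + 66 + 921 + 363 + 129 + 924 + 265 = 4131
CMA at t=11 = (4245 + 4131) / (2·8) = 8376 / 16 = 523.50

523.50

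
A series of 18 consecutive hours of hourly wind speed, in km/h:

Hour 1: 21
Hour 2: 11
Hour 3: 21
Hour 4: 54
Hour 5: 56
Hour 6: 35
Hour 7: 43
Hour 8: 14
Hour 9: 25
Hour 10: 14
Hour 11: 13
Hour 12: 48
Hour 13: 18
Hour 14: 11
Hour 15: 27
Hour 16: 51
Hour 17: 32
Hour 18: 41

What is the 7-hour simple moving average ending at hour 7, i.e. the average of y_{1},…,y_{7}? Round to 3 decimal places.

Sum of periods 1–7: 21 + 11 + 21 + 54 + 56 + 35 + 43 = 241
Divide by 7: 241 / 7 = 34.429

34.429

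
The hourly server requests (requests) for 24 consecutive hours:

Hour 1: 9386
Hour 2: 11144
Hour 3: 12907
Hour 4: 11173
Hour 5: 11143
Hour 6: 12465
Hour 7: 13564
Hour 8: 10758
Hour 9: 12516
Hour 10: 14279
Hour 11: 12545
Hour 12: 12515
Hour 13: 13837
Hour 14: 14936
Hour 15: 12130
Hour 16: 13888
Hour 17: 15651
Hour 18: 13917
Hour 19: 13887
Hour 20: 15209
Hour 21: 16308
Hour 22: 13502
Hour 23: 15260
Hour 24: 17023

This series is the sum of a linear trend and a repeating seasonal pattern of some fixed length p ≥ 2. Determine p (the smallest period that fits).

First differences y_{t+1} − y_t: 1758, 1763, -1734, -30, 1322, 1099, -2806, 1758, 1763, -1734, -30, 1322, 1099, -2806, 1758, 1763, …
The difference pattern repeats every 7 terms and not for any smaller step, so p = 7.

7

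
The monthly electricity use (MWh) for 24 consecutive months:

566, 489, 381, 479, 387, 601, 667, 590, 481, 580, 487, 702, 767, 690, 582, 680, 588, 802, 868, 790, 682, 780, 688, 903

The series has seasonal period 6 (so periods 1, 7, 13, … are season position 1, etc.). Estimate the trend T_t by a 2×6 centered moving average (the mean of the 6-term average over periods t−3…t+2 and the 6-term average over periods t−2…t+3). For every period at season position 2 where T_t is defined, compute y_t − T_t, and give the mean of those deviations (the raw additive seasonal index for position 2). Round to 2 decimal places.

30.31

Season position 2 occurs at t = 8, 14, 20 (where T_t is defined).
t=8: T_8 = 559.3333; y_8 − T_8 = 590 − 559.3333 = 30.6667
t=14: T_14 = 659.7500; y_14 − T_14 = 690 − 659.7500 = 30.2500
t=20: T_20 = 760.0000; y_20 − T_20 = 790 − 760.0000 = 30.0000
Mean deviation: (30.6667 + 30.2500 + 30.0000) / 3 = 30.31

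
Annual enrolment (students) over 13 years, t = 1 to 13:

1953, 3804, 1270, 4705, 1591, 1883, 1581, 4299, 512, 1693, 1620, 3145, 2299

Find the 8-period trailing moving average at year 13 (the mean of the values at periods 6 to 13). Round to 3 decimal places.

2129.000

Sum of periods 6–13: 1883 + 1581 + 4299 + 512 + 1693 + 1620 + 3145 + 2299 = 17032
Divide by 8: 17032 / 8 = 2129.000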